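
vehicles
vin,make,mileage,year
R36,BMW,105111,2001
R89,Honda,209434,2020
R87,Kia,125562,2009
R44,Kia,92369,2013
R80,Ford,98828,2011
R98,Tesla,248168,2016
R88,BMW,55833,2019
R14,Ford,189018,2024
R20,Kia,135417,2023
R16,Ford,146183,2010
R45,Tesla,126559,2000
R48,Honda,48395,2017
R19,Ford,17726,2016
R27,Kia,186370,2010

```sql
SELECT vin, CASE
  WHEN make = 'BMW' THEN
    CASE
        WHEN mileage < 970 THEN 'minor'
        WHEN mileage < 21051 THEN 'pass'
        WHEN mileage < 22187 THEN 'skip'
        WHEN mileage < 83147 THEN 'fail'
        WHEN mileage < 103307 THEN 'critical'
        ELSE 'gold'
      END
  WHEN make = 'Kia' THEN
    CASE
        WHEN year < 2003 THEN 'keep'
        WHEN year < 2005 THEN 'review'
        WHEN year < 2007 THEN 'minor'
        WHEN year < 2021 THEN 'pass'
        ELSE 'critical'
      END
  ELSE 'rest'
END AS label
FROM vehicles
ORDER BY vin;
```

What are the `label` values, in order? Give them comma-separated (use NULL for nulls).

vin=R14: make='Ford' → outer ELSE → rest
vin=R16: make='Ford' → outer ELSE → rest
vin=R19: make='Ford' → outer ELSE → rest
vin=R20: make='Kia' → inner[ELSE] → critical
vin=R27: make='Kia' → inner[year < 2021] → pass
vin=R36: make='BMW' → inner[ELSE] → gold
vin=R44: make='Kia' → inner[year < 2021] → pass
vin=R45: make='Tesla' → outer ELSE → rest
vin=R48: make='Honda' → outer ELSE → rest
vin=R80: make='Ford' → outer ELSE → rest
vin=R87: make='Kia' → inner[year < 2021] → pass
vin=R88: make='BMW' → inner[mileage < 83147] → fail
vin=R89: make='Honda' → outer ELSE → rest
vin=R98: make='Tesla' → outer ELSE → rest

rest, rest, rest, critical, pass, gold, pass, rest, rest, rest, pass, fail, rest, rest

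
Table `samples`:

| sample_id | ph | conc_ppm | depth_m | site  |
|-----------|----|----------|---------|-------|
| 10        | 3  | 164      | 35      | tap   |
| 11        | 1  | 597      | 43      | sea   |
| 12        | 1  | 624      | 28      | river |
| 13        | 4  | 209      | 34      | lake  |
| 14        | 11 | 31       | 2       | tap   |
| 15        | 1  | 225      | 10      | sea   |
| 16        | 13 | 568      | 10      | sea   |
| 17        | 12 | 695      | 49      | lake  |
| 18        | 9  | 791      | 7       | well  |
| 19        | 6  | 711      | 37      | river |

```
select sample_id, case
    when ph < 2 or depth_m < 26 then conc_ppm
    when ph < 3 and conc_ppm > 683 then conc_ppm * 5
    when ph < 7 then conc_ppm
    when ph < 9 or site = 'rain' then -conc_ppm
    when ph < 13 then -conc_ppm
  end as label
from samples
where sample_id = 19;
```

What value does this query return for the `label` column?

711

sample_id = 19: ph=6, conc_ppm=711, depth_m=37, site=river.
ph < 2 or depth_m < 26 → false
ph < 3 and conc_ppm > 683 → false
ph < 7 → true → 711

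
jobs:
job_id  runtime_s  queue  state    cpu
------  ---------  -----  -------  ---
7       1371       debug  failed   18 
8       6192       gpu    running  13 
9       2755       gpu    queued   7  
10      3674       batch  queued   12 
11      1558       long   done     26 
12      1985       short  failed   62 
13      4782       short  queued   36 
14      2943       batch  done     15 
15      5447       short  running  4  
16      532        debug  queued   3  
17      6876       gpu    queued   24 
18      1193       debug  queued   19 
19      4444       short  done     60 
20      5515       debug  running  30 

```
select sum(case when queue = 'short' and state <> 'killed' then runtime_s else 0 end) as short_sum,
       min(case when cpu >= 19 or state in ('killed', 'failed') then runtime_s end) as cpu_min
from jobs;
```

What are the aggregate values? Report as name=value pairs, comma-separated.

short_sum=16658, cpu_min=1193

[short_sum: queue = 'short' and state <> 'killed']
job_id=7: ✗
job_id=8: ✗
job_id=9: ✗
job_id=10: ✗
job_id=11: ✗
job_id=12: ✓ → 1985
job_id=13: ✓ → 4782
job_id=14: ✗
job_id=15: ✓ → 5447
job_id=16: ✗
job_id=17: ✗
job_id=18: ✗
job_id=19: ✓ → 4444
job_id=20: ✗
short_sum = 1985 + 4782 + 5447 + 4444 = 16658
—
[cpu_min: cpu >= 19 or state in ('killed', 'failed')]
job_id=7: ✓ → 1371
job_id=8: ✗
job_id=9: ✗
job_id=10: ✗
job_id=11: ✓ → 1558
job_id=12: ✓ → 1985
job_id=13: ✓ → 4782
job_id=14: ✗
job_id=15: ✗
job_id=16: ✗
job_id=17: ✓ → 6876
job_id=18: ✓ → 1193
job_id=19: ✓ → 4444
job_id=20: ✓ → 5515
cpu_min = MIN(1371, 1558, 1985, 4782, 6876, 1193, 4444, 5515) = 1193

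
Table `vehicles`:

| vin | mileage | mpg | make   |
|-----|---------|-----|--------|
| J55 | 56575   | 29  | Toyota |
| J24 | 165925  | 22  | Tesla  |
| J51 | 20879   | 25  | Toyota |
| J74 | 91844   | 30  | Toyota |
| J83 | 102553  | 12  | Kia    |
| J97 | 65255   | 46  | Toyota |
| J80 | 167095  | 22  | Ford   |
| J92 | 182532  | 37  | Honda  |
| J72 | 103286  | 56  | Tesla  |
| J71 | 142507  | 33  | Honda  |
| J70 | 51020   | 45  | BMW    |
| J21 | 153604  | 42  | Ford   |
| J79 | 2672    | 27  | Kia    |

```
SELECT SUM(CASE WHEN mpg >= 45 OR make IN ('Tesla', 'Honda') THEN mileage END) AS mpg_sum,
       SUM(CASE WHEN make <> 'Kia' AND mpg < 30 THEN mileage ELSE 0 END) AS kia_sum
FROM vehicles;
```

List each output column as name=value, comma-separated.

[mpg_sum: mpg >= 45 OR make IN ('Tesla', 'Honda')]
vin=J55: ✗
vin=J24: ✓ → 165925
vin=J51: ✗
vin=J74: ✗
vin=J83: ✗
vin=J97: ✓ → 65255
vin=J80: ✗
vin=J92: ✓ → 182532
vin=J72: ✓ → 103286
vin=J71: ✓ → 142507
vin=J70: ✓ → 51020
vin=J21: ✗
vin=J79: ✗
mpg_sum = 165925 + 65255 + 182532 + 103286 + 142507 + 51020 = 710525
—
[kia_sum: make <> 'Kia' AND mpg < 30]
vin=J55: ✓ → 56575
vin=J24: ✓ → 165925
vin=J51: ✓ → 20879
vin=J74: ✗
vin=J83: ✗
vin=J97: ✗
vin=J80: ✓ → 167095
vin=J92: ✗
vin=J72: ✗
vin=J71: ✗
vin=J70: ✗
vin=J21: ✗
vin=J79: ✗
kia_sum = 56575 + 165925 + 20879 + 167095 = 410474

mpg_sum=710525, kia_sum=410474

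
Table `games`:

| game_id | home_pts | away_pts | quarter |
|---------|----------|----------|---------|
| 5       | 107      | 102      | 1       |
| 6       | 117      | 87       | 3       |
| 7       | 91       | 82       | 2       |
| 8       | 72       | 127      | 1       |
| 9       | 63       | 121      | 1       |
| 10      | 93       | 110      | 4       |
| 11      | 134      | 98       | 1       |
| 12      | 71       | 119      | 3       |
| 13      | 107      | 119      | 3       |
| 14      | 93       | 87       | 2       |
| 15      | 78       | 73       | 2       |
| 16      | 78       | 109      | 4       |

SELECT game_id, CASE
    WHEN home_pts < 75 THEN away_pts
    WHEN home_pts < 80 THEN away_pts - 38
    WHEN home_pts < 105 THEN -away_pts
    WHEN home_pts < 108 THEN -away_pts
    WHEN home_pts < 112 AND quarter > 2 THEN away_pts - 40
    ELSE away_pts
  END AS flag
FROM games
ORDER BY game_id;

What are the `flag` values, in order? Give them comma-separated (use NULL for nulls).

-102, 87, -82, 127, 121, -110, 98, 119, -119, -87, 35, 71

game_id=5: home_pts < 108 → -102
game_id=6: ELSE → 87
game_id=7: home_pts < 105 → -82
game_id=8: home_pts < 75 → 127
game_id=9: home_pts < 75 → 121
game_id=10: home_pts < 105 → -110
game_id=11: ELSE → 98
game_id=12: home_pts < 75 → 119
game_id=13: home_pts < 108 → -119
game_id=14: home_pts < 105 → -87
game_id=15: home_pts < 80 → 35
game_id=16: home_pts < 80 → 71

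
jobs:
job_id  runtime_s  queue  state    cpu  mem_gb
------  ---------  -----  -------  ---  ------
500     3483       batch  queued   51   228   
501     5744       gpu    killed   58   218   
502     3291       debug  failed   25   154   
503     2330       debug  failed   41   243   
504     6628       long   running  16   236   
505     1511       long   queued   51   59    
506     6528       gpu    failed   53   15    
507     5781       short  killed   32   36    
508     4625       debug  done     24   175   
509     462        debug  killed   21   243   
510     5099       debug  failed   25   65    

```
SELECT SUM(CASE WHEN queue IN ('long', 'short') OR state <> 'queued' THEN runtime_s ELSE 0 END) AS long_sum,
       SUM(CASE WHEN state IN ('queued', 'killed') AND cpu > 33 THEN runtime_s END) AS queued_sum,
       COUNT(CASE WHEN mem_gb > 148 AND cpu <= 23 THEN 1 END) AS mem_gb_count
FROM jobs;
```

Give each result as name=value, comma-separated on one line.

long_sum=41999, queued_sum=10738, mem_gb_count=2

[long_sum: queue IN ('long', 'short') OR state <> 'queued']
job_id=500: ✗
job_id=501: ✓ → 5744
job_id=502: ✓ → 3291
job_id=503: ✓ → 2330
job_id=504: ✓ → 6628
job_id=505: ✓ → 1511
job_id=506: ✓ → 6528
job_id=507: ✓ → 5781
job_id=508: ✓ → 4625
job_id=509: ✓ → 462
job_id=510: ✓ → 5099
long_sum = 5744 + 3291 + 2330 + 6628 + 1511 + 6528 + 5781 + 4625 + 462 + 5099 = 41999
—
[queued_sum: state IN ('queued', 'killed') AND cpu > 33]
job_id=500: ✓ → 3483
job_id=501: ✓ → 5744
job_id=502: ✗
job_id=503: ✗
job_id=504: ✗
job_id=505: ✓ → 1511
job_id=506: ✗
job_id=507: ✗
job_id=508: ✗
job_id=509: ✗
job_id=510: ✗
queued_sum = 3483 + 5744 + 1511 = 10738
—
[mem_gb_count: mem_gb > 148 AND cpu <= 23]
job_id=500: ✗
job_id=501: ✗
job_id=502: ✗
job_id=503: ✗
job_id=504: ✓ → 1
job_id=505: ✗
job_id=506: ✗
job_id=507: ✗
job_id=508: ✗
job_id=509: ✓ → 1
job_id=510: ✗
mem_gb_count = COUNT(1, 1) = 2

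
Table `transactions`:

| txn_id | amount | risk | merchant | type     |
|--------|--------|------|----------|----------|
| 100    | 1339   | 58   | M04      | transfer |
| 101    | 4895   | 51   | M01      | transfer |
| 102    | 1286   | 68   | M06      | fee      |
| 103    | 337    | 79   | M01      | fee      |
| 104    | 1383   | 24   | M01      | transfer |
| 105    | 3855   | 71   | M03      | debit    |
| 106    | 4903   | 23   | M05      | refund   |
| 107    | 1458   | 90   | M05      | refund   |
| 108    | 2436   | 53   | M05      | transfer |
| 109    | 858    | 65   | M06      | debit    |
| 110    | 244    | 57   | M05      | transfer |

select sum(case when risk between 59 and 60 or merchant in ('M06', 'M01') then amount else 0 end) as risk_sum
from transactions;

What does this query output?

txn_id=100: ✗
txn_id=101: ✓ → 4895
txn_id=102: ✓ → 1286
txn_id=103: ✓ → 337
txn_id=104: ✓ → 1383
txn_id=105: ✗
txn_id=106: ✗
txn_id=107: ✗
txn_id=108: ✗
txn_id=109: ✓ → 858
txn_id=110: ✗
risk_sum = 4895 + 1286 + 337 + 1383 + 858 = 8759

8759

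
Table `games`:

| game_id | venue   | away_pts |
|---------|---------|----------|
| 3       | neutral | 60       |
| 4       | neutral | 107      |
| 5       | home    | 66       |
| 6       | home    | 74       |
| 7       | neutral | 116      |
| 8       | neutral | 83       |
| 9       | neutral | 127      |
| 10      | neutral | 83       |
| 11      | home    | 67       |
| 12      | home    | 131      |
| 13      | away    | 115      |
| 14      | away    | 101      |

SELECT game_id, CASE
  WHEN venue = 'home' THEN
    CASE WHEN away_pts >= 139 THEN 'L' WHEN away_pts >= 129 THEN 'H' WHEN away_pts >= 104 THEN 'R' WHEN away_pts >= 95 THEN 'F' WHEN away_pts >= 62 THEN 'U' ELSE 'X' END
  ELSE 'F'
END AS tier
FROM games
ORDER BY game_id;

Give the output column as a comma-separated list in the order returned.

game_id=3: venue='neutral' → outer ELSE → F
game_id=4: venue='neutral' → outer ELSE → F
game_id=5: venue='home' → inner[away_pts >= 62] → U
game_id=6: venue='home' → inner[away_pts >= 62] → U
game_id=7: venue='neutral' → outer ELSE → F
game_id=8: venue='neutral' → outer ELSE → F
game_id=9: venue='neutral' → outer ELSE → F
game_id=10: venue='neutral' → outer ELSE → F
game_id=11: venue='home' → inner[away_pts >= 62] → U
game_id=12: venue='home' → inner[away_pts >= 129] → H
game_id=13: venue='away' → outer ELSE → F
game_id=14: venue='away' → outer ELSE → F

F, F, U, U, F, F, F, F, U, H, F, F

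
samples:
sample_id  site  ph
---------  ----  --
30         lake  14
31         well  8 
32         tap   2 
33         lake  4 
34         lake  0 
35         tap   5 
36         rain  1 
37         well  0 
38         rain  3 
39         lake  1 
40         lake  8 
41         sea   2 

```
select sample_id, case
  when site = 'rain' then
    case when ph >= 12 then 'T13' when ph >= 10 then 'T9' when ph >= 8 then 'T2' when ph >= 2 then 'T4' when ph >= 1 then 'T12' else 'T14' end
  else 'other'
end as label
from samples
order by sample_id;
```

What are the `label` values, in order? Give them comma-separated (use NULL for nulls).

sample_id=30: site='lake' → outer ELSE → other
sample_id=31: site='well' → outer ELSE → other
sample_id=32: site='tap' → outer ELSE → other
sample_id=33: site='lake' → outer ELSE → other
sample_id=34: site='lake' → outer ELSE → other
sample_id=35: site='tap' → outer ELSE → other
sample_id=36: site='rain' → inner[ph >= 1] → T12
sample_id=37: site='well' → outer ELSE → other
sample_id=38: site='rain' → inner[ph >= 2] → T4
sample_id=39: site='lake' → outer ELSE → other
sample_id=40: site='lake' → outer ELSE → other
sample_id=41: site='sea' → outer ELSE → other

other, other, other, other, other, other, T12, other, T4, other, other, other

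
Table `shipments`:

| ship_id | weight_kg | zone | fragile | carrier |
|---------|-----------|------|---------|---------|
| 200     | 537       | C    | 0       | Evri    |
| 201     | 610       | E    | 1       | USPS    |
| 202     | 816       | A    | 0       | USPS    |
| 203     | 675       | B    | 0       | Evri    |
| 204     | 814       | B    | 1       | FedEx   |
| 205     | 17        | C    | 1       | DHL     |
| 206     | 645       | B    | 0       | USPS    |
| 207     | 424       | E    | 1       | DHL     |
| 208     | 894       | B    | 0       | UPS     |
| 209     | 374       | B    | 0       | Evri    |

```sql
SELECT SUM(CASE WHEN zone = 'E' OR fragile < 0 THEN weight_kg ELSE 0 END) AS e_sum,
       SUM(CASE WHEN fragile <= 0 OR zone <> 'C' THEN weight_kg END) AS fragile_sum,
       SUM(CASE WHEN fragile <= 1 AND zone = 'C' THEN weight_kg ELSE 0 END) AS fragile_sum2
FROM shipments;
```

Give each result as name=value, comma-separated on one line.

e_sum=1034, fragile_sum=5789, fragile_sum2=554

[e_sum: zone = 'E' OR fragile < 0]
ship_id=200: ✗
ship_id=201: ✓ → 610
ship_id=202: ✗
ship_id=203: ✗
ship_id=204: ✗
ship_id=205: ✗
ship_id=206: ✗
ship_id=207: ✓ → 424
ship_id=208: ✗
ship_id=209: ✗
e_sum = 610 + 424 = 1034
—
[fragile_sum: fragile <= 0 OR zone <> 'C']
ship_id=200: ✓ → 537
ship_id=201: ✓ → 610
ship_id=202: ✓ → 816
ship_id=203: ✓ → 675
ship_id=204: ✓ → 814
ship_id=205: ✗
ship_id=206: ✓ → 645
ship_id=207: ✓ → 424
ship_id=208: ✓ → 894
ship_id=209: ✓ → 374
fragile_sum = 537 + 610 + 816 + 675 + 814 + 645 + 424 + 894 + 374 = 5789
—
[fragile_sum2: fragile <= 1 AND zone = 'C']
ship_id=200: ✓ → 537
ship_id=201: ✗
ship_id=202: ✗
ship_id=203: ✗
ship_id=204: ✗
ship_id=205: ✓ → 17
ship_id=206: ✗
ship_id=207: ✗
ship_id=208: ✗
ship_id=209: ✗
fragile_sum2 = 537 + 17 = 554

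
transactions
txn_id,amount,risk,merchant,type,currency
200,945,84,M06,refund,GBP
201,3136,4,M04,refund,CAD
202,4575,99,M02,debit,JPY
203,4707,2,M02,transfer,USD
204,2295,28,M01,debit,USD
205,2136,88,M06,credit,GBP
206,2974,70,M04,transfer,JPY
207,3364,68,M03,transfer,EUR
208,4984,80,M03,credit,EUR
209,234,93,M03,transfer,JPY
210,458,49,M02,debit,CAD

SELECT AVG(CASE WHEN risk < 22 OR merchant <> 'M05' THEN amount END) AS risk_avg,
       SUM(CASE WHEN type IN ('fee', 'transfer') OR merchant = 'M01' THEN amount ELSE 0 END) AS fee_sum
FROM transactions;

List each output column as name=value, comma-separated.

risk_avg=2709.8181818182, fee_sum=13574

[risk_avg: risk < 22 OR merchant <> 'M05']
txn_id=200: ✓ → 945
txn_id=201: ✓ → 3136
txn_id=202: ✓ → 4575
txn_id=203: ✓ → 4707
txn_id=204: ✓ → 2295
txn_id=205: ✓ → 2136
txn_id=206: ✓ → 2974
txn_id=207: ✓ → 3364
txn_id=208: ✓ → 4984
txn_id=209: ✓ → 234
txn_id=210: ✓ → 458
risk_avg = (945 + 3136 + 4575 + 4707 + 2295 + 2136 + 2974 + 3364 + 4984 + 234 + 458) / 11 = 2709.8181818182
—
[fee_sum: type IN ('fee', 'transfer') OR merchant = 'M01']
txn_id=200: ✗
txn_id=201: ✗
txn_id=202: ✗
txn_id=203: ✓ → 4707
txn_id=204: ✓ → 2295
txn_id=205: ✗
txn_id=206: ✓ → 2974
txn_id=207: ✓ → 3364
txn_id=208: ✗
txn_id=209: ✓ → 234
txn_id=210: ✗
fee_sum = 4707 + 2295 + 2974 + 3364 + 234 = 13574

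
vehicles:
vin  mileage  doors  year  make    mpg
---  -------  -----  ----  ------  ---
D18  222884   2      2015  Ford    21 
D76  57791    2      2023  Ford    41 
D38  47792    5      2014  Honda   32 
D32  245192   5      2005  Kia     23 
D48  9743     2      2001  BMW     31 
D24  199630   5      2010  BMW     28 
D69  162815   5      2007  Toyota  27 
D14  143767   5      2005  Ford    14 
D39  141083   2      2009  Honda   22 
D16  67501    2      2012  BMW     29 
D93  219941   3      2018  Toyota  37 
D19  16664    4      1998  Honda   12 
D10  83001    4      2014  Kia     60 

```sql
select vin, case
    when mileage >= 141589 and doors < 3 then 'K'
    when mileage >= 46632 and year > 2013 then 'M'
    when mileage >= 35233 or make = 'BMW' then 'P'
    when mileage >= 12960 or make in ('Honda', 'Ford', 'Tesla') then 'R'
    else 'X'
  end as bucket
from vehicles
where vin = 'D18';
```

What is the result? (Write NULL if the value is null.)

vin = D18: mileage=222884, doors=2, year=2015, make=Ford, mpg=21.
mileage >= 141589 and doors < 3 → true → K

K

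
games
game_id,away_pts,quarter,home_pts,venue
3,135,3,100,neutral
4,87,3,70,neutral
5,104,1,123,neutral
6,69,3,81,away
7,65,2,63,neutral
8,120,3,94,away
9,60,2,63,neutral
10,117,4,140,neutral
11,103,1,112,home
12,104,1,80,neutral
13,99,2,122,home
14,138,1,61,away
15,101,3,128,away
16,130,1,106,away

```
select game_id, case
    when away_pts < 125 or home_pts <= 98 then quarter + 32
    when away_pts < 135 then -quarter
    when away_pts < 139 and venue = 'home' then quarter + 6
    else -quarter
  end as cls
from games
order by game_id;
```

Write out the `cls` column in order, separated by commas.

game_id=3: ELSE → -3
game_id=4: away_pts < 125 or home_pts <= 98 → 35
game_id=5: away_pts < 125 or home_pts <= 98 → 33
game_id=6: away_pts < 125 or home_pts <= 98 → 35
game_id=7: away_pts < 125 or home_pts <= 98 → 34
game_id=8: away_pts < 125 or home_pts <= 98 → 35
game_id=9: away_pts < 125 or home_pts <= 98 → 34
game_id=10: away_pts < 125 or home_pts <= 98 → 36
game_id=11: away_pts < 125 or home_pts <= 98 → 33
game_id=12: away_pts < 125 or home_pts <= 98 → 33
game_id=13: away_pts < 125 or home_pts <= 98 → 34
game_id=14: away_pts < 125 or home_pts <= 98 → 33
game_id=15: away_pts < 125 or home_pts <= 98 → 35
game_id=16: away_pts < 135 → -1

-3, 35, 33, 35, 34, 35, 34, 36, 33, 33, 34, 33, 35, -1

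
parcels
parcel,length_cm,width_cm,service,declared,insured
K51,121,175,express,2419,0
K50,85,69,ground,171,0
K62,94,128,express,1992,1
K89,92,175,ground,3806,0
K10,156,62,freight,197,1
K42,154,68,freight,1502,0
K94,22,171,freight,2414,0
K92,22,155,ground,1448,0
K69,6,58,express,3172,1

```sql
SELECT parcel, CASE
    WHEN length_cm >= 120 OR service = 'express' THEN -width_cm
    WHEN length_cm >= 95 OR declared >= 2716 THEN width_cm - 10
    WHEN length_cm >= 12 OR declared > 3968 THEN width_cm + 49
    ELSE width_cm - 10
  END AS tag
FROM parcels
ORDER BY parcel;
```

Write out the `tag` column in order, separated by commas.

parcel=K10: length_cm >= 120 OR service = 'express' → -62
parcel=K42: length_cm >= 120 OR service = 'express' → -68
parcel=K50: length_cm >= 12 OR declared > 3968 → 118
parcel=K51: length_cm >= 120 OR service = 'express' → -175
parcel=K62: length_cm >= 120 OR service = 'express' → -128
parcel=K69: length_cm >= 120 OR service = 'express' → -58
parcel=K89: length_cm >= 95 OR declared >= 2716 → 165
parcel=K92: length_cm >= 12 OR declared > 3968 → 204
parcel=K94: length_cm >= 12 OR declared > 3968 → 220

-62, -68, 118, -175, -128, -58, 165, 204, 220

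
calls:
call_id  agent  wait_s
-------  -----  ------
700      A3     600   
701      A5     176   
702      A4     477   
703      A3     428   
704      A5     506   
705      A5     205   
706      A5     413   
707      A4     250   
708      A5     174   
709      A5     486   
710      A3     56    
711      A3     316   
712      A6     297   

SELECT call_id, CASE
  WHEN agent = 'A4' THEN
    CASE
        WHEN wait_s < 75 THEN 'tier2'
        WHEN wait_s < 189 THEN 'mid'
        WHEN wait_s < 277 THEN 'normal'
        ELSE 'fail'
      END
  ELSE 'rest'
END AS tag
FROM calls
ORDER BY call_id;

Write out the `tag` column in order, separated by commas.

rest, rest, fail, rest, rest, rest, rest, normal, rest, rest, rest, rest, rest

call_id=700: agent='A3' → outer ELSE → rest
call_id=701: agent='A5' → outer ELSE → rest
call_id=702: agent='A4' → inner[ELSE] → fail
call_id=703: agent='A3' → outer ELSE → rest
call_id=704: agent='A5' → outer ELSE → rest
call_id=705: agent='A5' → outer ELSE → rest
call_id=706: agent='A5' → outer ELSE → rest
call_id=707: agent='A4' → inner[wait_s < 277] → normal
call_id=708: agent='A5' → outer ELSE → rest
call_id=709: agent='A5' → outer ELSE → rest
call_id=710: agent='A3' → outer ELSE → rest
call_id=711: agent='A3' → outer ELSE → rest
call_id=712: agent='A6' → outer ELSE → rest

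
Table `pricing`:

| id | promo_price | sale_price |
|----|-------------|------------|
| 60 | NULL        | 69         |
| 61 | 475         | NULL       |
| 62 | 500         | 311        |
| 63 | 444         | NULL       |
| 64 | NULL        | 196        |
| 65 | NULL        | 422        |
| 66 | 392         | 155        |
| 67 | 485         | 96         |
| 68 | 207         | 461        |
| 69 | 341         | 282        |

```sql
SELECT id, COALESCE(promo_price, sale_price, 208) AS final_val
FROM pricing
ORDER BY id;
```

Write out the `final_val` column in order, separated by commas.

id=60: promo_price=NULL, sale_price=69 → 69
id=61: promo_price=475 → 475
id=62: promo_price=500 → 500
id=63: promo_price=444 → 444
id=64: promo_price=NULL, sale_price=196 → 196
id=65: promo_price=NULL, sale_price=422 → 422
id=66: promo_price=392 → 392
id=67: promo_price=485 → 485
id=68: promo_price=207 → 207
id=69: promo_price=341 → 341

69, 475, 500, 444, 196, 422, 392, 485, 207, 341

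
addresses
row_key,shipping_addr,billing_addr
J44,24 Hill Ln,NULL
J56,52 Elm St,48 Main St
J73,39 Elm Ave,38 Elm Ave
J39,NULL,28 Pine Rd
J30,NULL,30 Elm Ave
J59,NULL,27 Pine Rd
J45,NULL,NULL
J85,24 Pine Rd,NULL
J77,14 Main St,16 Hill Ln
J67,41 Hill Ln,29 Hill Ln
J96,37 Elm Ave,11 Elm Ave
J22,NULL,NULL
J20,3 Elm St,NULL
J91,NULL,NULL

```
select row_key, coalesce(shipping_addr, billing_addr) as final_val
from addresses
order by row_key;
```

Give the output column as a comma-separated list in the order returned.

3 Elm St, NULL, 30 Elm Ave, 28 Pine Rd, 24 Hill Ln, NULL, 52 Elm St, 27 Pine Rd, 41 Hill Ln, 39 Elm Ave, 14 Main St, 24 Pine Rd, NULL, 37 Elm Ave

row_key=J20: shipping_addr=3 Elm St → 3 Elm St
row_key=J22: shipping_addr=NULL, billing_addr=NULL (all NULL) → NULL
row_key=J30: shipping_addr=NULL, billing_addr=30 Elm Ave → 30 Elm Ave
row_key=J39: shipping_addr=NULL, billing_addr=28 Pine Rd → 28 Pine Rd
row_key=J44: shipping_addr=24 Hill Ln → 24 Hill Ln
row_key=J45: shipping_addr=NULL, billing_addr=NULL (all NULL) → NULL
row_key=J56: shipping_addr=52 Elm St → 52 Elm St
row_key=J59: shipping_addr=NULL, billing_addr=27 Pine Rd → 27 Pine Rd
row_key=J67: shipping_addr=41 Hill Ln → 41 Hill Ln
row_key=J73: shipping_addr=39 Elm Ave → 39 Elm Ave
row_key=J77: shipping_addr=14 Main St → 14 Main St
row_key=J85: shipping_addr=24 Pine Rd → 24 Pine Rd
row_key=J91: shipping_addr=NULL, billing_addr=NULL (all NULL) → NULL
row_key=J96: shipping_addr=37 Elm Ave → 37 Elm Ave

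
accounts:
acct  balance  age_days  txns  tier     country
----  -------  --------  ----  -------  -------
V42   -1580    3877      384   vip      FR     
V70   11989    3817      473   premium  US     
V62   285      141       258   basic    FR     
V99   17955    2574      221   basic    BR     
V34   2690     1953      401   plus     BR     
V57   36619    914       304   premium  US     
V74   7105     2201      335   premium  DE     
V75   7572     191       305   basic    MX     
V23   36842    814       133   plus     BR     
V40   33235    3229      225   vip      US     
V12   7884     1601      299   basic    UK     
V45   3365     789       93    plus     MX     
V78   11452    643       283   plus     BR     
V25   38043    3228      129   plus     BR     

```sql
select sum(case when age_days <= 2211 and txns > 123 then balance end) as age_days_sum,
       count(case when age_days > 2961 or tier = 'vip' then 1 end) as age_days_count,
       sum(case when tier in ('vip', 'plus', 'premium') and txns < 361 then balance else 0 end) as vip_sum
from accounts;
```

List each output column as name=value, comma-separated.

age_days_sum=110449, age_days_count=4, vip_sum=166661

[age_days_sum: age_days <= 2211 and txns > 123]
acct=V42: ✗
acct=V70: ✗
acct=V62: ✓ → 285
acct=V99: ✗
acct=V34: ✓ → 2690
acct=V57: ✓ → 36619
acct=V74: ✓ → 7105
acct=V75: ✓ → 7572
acct=V23: ✓ → 36842
acct=V40: ✗
acct=V12: ✓ → 7884
acct=V45: ✗
acct=V78: ✓ → 11452
acct=V25: ✗
age_days_sum = 285 + 2690 + 36619 + 7105 + 7572 + 36842 + 7884 + 11452 = 110449
—
[age_days_count: age_days > 2961 or tier = 'vip']
acct=V42: ✓ → 1
acct=V70: ✓ → 1
acct=V62: ✗
acct=V99: ✗
acct=V34: ✗
acct=V57: ✗
acct=V74: ✗
acct=V75: ✗
acct=V23: ✗
acct=V40: ✓ → 1
acct=V12: ✗
acct=V45: ✗
acct=V78: ✗
acct=V25: ✓ → 1
age_days_count = COUNT(1, 1, 1, 1) = 4
—
[vip_sum: tier in ('vip', 'plus', 'premium') and txns < 361]
acct=V42: ✗
acct=V70: ✗
acct=V62: ✗
acct=V99: ✗
acct=V34: ✗
acct=V57: ✓ → 36619
acct=V74: ✓ → 7105
acct=V75: ✗
acct=V23: ✓ → 36842
acct=V40: ✓ → 33235
acct=V12: ✗
acct=V45: ✓ → 3365
acct=V78: ✓ → 11452
acct=V25: ✓ → 38043
vip_sum = 36619 + 7105 + 36842 + 33235 + 3365 + 11452 + 38043 = 166661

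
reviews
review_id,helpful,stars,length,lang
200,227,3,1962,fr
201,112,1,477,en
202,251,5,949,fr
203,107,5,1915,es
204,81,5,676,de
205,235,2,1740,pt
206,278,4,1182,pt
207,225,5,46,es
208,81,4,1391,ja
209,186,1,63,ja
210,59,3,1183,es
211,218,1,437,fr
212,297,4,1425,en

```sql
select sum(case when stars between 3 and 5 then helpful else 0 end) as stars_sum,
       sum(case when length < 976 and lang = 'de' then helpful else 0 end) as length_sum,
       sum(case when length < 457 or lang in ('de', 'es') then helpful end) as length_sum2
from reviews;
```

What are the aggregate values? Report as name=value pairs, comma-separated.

stars_sum=1606, length_sum=81, length_sum2=876

[stars_sum: stars between 3 and 5]
review_id=200: ✓ → 227
review_id=201: ✗
review_id=202: ✓ → 251
review_id=203: ✓ → 107
review_id=204: ✓ → 81
review_id=205: ✗
review_id=206: ✓ → 278
review_id=207: ✓ → 225
review_id=208: ✓ → 81
review_id=209: ✗
review_id=210: ✓ → 59
review_id=211: ✗
review_id=212: ✓ → 297
stars_sum = 227 + 251 + 107 + 81 + 278 + 225 + 81 + 59 + 297 = 1606
—
[length_sum: length < 976 and lang = 'de']
review_id=200: ✗
review_id=201: ✗
review_id=202: ✗
review_id=203: ✗
review_id=204: ✓ → 81
review_id=205: ✗
review_id=206: ✗
review_id=207: ✗
review_id=208: ✗
review_id=209: ✗
review_id=210: ✗
review_id=211: ✗
review_id=212: ✗
length_sum = 81
—
[length_sum2: length < 457 or lang in ('de', 'es')]
review_id=200: ✗
review_id=201: ✗
review_id=202: ✗
review_id=203: ✓ → 107
review_id=204: ✓ → 81
review_id=205: ✗
review_id=206: ✗
review_id=207: ✓ → 225
review_id=208: ✗
review_id=209: ✓ → 186
review_id=210: ✓ → 59
review_id=211: ✓ → 218
review_id=212: ✗
length_sum2 = 107 + 81 + 225 + 186 + 59 + 218 = 876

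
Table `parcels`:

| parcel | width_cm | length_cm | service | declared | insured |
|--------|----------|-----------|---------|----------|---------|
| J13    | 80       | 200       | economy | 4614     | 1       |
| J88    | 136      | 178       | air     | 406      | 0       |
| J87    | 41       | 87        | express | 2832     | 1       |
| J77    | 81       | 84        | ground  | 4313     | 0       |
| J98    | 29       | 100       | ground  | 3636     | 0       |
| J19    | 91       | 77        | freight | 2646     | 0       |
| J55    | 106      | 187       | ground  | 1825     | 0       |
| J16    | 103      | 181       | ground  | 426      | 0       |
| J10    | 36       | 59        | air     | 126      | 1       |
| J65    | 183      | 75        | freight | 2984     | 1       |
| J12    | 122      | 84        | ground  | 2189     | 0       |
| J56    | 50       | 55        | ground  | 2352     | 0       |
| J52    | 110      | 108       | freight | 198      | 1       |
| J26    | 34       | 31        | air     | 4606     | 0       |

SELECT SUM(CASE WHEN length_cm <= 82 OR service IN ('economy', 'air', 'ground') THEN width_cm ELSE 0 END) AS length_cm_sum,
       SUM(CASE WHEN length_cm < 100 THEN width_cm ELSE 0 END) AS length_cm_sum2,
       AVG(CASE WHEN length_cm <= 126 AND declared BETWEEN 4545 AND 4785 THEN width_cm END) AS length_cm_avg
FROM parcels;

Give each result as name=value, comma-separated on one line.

[length_cm_sum: length_cm <= 82 OR service IN ('economy', 'air', 'ground')]
parcel=J13: ✓ → 80
parcel=J88: ✓ → 136
parcel=J87: ✗
parcel=J77: ✓ → 81
parcel=J98: ✓ → 29
parcel=J19: ✓ → 91
parcel=J55: ✓ → 106
parcel=J16: ✓ → 103
parcel=J10: ✓ → 36
parcel=J65: ✓ → 183
parcel=J12: ✓ → 122
parcel=J56: ✓ → 50
parcel=J52: ✗
parcel=J26: ✓ → 34
length_cm_sum = 80 + 136 + 81 + 29 + 91 + 106 + 103 + 36 + 183 + 122 + 50 + 34 = 1051
—
[length_cm_sum2: length_cm < 100]
parcel=J13: ✗
parcel=J88: ✗
parcel=J87: ✓ → 41
parcel=J77: ✓ → 81
parcel=J98: ✗
parcel=J19: ✓ → 91
parcel=J55: ✗
parcel=J16: ✗
parcel=J10: ✓ → 36
parcel=J65: ✓ → 183
parcel=J12: ✓ → 122
parcel=J56: ✓ → 50
parcel=J52: ✗
parcel=J26: ✓ → 34
length_cm_sum2 = 41 + 81 + 91 + 36 + 183 + 122 + 50 + 34 = 638
—
[length_cm_avg: length_cm <= 126 AND declared BETWEEN 4545 AND 4785]
parcel=J13: ✗
parcel=J88: ✗
parcel=J87: ✗
parcel=J77: ✗
parcel=J98: ✗
parcel=J19: ✗
parcel=J55: ✗
parcel=J16: ✗
parcel=J10: ✗
parcel=J65: ✗
parcel=J12: ✗
parcel=J56: ✗
parcel=J52: ✗
parcel=J26: ✓ → 34
length_cm_avg = 34

length_cm_sum=1051, length_cm_sum2=638, length_cm_avg=34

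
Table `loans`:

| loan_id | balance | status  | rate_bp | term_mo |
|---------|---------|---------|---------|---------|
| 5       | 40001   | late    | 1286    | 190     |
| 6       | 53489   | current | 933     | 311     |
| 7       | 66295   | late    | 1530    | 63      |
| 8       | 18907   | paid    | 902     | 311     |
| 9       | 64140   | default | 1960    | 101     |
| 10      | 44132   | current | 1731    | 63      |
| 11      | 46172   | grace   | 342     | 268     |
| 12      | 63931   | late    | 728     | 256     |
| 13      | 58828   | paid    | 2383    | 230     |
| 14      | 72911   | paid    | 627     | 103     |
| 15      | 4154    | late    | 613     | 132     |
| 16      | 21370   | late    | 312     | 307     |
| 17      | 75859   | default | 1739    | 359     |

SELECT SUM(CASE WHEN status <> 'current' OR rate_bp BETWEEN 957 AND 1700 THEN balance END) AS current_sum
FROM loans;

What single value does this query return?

532568

loan_id=5: ✓ → 40001
loan_id=6: ✗
loan_id=7: ✓ → 66295
loan_id=8: ✓ → 18907
loan_id=9: ✓ → 64140
loan_id=10: ✗
loan_id=11: ✓ → 46172
loan_id=12: ✓ → 63931
loan_id=13: ✓ → 58828
loan_id=14: ✓ → 72911
loan_id=15: ✓ → 4154
loan_id=16: ✓ → 21370
loan_id=17: ✓ → 75859
current_sum = 40001 + 66295 + 18907 + 64140 + 46172 + 63931 + 58828 + 72911 + 4154 + 21370 + 75859 = 532568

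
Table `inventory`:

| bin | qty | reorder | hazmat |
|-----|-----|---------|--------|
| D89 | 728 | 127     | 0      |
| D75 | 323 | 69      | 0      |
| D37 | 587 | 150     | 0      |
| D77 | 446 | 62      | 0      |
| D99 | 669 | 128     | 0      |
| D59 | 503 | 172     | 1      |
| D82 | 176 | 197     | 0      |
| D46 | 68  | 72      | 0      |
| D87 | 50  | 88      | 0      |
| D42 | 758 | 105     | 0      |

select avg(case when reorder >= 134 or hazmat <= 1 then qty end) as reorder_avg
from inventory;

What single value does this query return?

bin=D89: ✓ → 728
bin=D75: ✓ → 323
bin=D37: ✓ → 587
bin=D77: ✓ → 446
bin=D99: ✓ → 669
bin=D59: ✓ → 503
bin=D82: ✓ → 176
bin=D46: ✓ → 68
bin=D87: ✓ → 50
bin=D42: ✓ → 758
reorder_avg = (728 + 323 + 587 + 446 + 669 + 503 + 176 + 68 + 50 + 758) / 10 = 430.8

430.8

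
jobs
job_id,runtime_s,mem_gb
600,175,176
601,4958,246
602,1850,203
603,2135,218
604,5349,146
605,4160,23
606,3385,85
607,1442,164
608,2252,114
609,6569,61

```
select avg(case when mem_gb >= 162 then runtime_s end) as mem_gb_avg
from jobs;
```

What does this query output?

2112

job_id=600: ✓ → 175
job_id=601: ✓ → 4958
job_id=602: ✓ → 1850
job_id=603: ✓ → 2135
job_id=604: ✗
job_id=605: ✗
job_id=606: ✗
job_id=607: ✓ → 1442
job_id=608: ✗
job_id=609: ✗
mem_gb_avg = (175 + 4958 + 1850 + 2135 + 1442) / 5 = 2112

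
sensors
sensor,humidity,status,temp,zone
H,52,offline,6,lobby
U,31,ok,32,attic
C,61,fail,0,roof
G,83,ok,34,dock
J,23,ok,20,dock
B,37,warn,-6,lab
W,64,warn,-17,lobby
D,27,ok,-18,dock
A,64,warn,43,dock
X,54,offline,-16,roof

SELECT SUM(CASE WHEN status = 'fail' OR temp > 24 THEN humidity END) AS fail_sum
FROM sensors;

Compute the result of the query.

sensor=H: ✗
sensor=U: ✓ → 31
sensor=C: ✓ → 61
sensor=G: ✓ → 83
sensor=J: ✗
sensor=B: ✗
sensor=W: ✗
sensor=D: ✗
sensor=A: ✓ → 64
sensor=X: ✗
fail_sum = 31 + 61 + 83 + 64 = 239

239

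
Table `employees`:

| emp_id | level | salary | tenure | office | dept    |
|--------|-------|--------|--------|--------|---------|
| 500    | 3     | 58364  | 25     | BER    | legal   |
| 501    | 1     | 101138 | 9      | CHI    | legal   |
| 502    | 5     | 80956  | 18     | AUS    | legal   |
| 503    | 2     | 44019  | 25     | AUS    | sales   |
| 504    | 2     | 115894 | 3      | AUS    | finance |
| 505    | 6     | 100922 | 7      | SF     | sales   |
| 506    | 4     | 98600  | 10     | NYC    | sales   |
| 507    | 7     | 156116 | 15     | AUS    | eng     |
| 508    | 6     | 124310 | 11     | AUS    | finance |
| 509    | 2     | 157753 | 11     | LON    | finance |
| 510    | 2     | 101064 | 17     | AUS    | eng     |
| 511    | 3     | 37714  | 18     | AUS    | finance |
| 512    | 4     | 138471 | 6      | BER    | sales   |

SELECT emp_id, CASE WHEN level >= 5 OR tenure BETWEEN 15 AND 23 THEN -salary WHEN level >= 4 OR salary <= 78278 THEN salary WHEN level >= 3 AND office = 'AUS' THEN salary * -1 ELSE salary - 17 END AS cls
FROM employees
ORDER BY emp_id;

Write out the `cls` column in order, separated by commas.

58364, 101121, -80956, 44019, 115877, -100922, 98600, -156116, -124310, 157736, -101064, -37714, 138471

emp_id=500: level >= 4 OR salary <= 78278 → 58364
emp_id=501: ELSE → 101121
emp_id=502: level >= 5 OR tenure BETWEEN 15 AND 23 → -80956
emp_id=503: level >= 4 OR salary <= 78278 → 44019
emp_id=504: ELSE → 115877
emp_id=505: level >= 5 OR tenure BETWEEN 15 AND 23 → -100922
emp_id=506: level >= 4 OR salary <= 78278 → 98600
emp_id=507: level >= 5 OR tenure BETWEEN 15 AND 23 → -156116
emp_id=508: level >= 5 OR tenure BETWEEN 15 AND 23 → -124310
emp_id=509: ELSE → 157736
emp_id=510: level >= 5 OR tenure BETWEEN 15 AND 23 → -101064
emp_id=511: level >= 5 OR tenure BETWEEN 15 AND 23 → -37714
emp_id=512: level >= 4 OR salary <= 78278 → 138471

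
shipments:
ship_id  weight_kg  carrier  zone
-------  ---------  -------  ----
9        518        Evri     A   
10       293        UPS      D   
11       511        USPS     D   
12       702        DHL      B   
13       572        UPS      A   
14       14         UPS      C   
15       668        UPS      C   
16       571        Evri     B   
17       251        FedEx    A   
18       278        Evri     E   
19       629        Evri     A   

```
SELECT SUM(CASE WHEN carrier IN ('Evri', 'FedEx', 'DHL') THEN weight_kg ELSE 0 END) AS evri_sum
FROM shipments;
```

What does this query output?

ship_id=9: ✓ → 518
ship_id=10: ✗
ship_id=11: ✗
ship_id=12: ✓ → 702
ship_id=13: ✗
ship_id=14: ✗
ship_id=15: ✗
ship_id=16: ✓ → 571
ship_id=17: ✓ → 251
ship_id=18: ✓ → 278
ship_id=19: ✓ → 629
evri_sum = 518 + 702 + 571 + 251 + 278 + 629 = 2949

2949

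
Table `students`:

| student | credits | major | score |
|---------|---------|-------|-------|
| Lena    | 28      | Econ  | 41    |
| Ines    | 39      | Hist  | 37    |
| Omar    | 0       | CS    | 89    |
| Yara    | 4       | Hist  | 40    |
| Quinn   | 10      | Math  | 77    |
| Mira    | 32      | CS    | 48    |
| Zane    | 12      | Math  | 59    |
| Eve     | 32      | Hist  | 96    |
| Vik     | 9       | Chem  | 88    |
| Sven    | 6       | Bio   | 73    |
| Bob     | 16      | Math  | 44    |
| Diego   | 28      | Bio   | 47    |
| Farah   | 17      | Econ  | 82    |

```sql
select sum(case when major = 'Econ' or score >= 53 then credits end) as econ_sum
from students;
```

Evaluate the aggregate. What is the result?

student=Lena: ✓ → 28
student=Ines: ✗
student=Omar: ✓ → 0
student=Yara: ✗
student=Quinn: ✓ → 10
student=Mira: ✗
student=Zane: ✓ → 12
student=Eve: ✓ → 32
student=Vik: ✓ → 9
student=Sven: ✓ → 6
student=Bob: ✗
student=Diego: ✗
student=Farah: ✓ → 17
econ_sum = 28 + 10 + 12 + 32 + 9 + 6 + 17 = 114

114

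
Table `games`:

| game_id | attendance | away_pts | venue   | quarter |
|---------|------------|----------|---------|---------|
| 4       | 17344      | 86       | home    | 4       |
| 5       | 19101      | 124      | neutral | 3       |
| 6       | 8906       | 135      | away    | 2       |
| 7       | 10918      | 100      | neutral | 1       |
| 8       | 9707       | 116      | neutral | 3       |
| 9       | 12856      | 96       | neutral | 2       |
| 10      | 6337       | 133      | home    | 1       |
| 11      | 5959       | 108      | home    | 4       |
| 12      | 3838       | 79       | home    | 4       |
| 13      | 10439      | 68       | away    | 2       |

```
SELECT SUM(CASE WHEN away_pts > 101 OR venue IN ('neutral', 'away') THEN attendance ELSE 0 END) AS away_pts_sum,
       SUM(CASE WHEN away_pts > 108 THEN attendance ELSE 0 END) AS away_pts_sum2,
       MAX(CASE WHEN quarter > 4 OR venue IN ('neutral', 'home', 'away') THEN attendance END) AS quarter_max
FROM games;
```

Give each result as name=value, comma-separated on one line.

away_pts_sum=84223, away_pts_sum2=44051, quarter_max=19101

[away_pts_sum: away_pts > 101 OR venue IN ('neutral', 'away')]
game_id=4: ✗
game_id=5: ✓ → 19101
game_id=6: ✓ → 8906
game_id=7: ✓ → 10918
game_id=8: ✓ → 9707
game_id=9: ✓ → 12856
game_id=10: ✓ → 6337
game_id=11: ✓ → 5959
game_id=12: ✗
game_id=13: ✓ → 10439
away_pts_sum = 19101 + 8906 + 10918 + 9707 + 12856 + 6337 + 5959 + 10439 = 84223
—
[away_pts_sum2: away_pts > 108]
game_id=4: ✗
game_id=5: ✓ → 19101
game_id=6: ✓ → 8906
game_id=7: ✗
game_id=8: ✓ → 9707
game_id=9: ✗
game_id=10: ✓ → 6337
game_id=11: ✗
game_id=12: ✗
game_id=13: ✗
away_pts_sum2 = 19101 + 8906 + 9707 + 6337 = 44051
—
[quarter_max: quarter > 4 OR venue IN ('neutral', 'home', 'away')]
game_id=4: ✓ → 17344
game_id=5: ✓ → 19101
game_id=6: ✓ → 8906
game_id=7: ✓ → 10918
game_id=8: ✓ → 9707
game_id=9: ✓ → 12856
game_id=10: ✓ → 6337
game_id=11: ✓ → 5959
game_id=12: ✓ → 3838
game_id=13: ✓ → 10439
quarter_max = MAX(17344, 19101, 8906, 10918, 9707, 12856, 6337, 5959, 3838, 10439) = 19101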